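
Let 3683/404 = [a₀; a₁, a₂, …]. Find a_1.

3683 = 9·404 + 47   →  a_0 = 9
404 = 8·47 + 28   →  a_1 = 8

8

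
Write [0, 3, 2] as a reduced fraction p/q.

2/7

Fold from the inside: start with 2/1.
  3 + 1/2 = 7/2
  0 + 2/7 = 2/7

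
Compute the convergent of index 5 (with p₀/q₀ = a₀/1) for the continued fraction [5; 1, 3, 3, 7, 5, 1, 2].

Using pₖ = aₖpₖ₋₁ + pₖ₋₂, qₖ = aₖqₖ₋₁ + qₖ₋₂ (with p₋₁=1, p₋₂=0, q₋₁=0, q₋₂=1):
  k=0: a=5, p=5, q=1
  k=1: a=1, p=6, q=1
  k=2: a=3, p=23, q=4
  k=3: a=3, p=75, q=13
  k=4: a=7, p=548, q=95
  k=5: a=5, p=2815, q=488

2815/488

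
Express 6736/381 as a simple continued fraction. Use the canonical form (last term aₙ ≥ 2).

6736 = 17·381 + 259
381 = 1·259 + 122
259 = 2·122 + 15
122 = 8·15 + 2
15 = 7·2 + 1
2 = 2·1 + 0  (stop)
So 6736/381 = [17; 1, 2, 8, 7, 2].

[17; 1, 2, 8, 7, 2]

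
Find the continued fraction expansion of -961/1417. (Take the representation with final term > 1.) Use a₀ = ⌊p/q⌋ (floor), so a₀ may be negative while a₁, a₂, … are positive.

[-1; 3, 9, 3, 3, 1, 3]

-961 = -1·1417 + 456
1417 = 3·456 + 49
456 = 9·49 + 15
49 = 3·15 + 4
15 = 3·4 + 3
4 = 1·3 + 1
3 = 3·1 + 0  (stop)
So -961/1417 = [-1; 3, 9, 3, 3, 1, 3].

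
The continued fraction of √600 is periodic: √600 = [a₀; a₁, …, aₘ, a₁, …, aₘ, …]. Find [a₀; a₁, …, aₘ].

[24; 2, 48]

a₀ = ⌊√600⌋ = 24.
With m₀=0, d₀=1 and mₖ₊₁ = dₖaₖ − mₖ, dₖ₊₁ = (n − mₖ₊₁²)/dₖ, aₖ₊₁ = ⌊(a₀+mₖ₊₁)/dₖ₊₁⌋:
  k=1: m=24, d=24, a=2
  k=2: m=24, d=1, a=48
d=1 and a=2a₀=48 at k=2, so the next step gives (m, d) = (24, 24) again — its k=1 value — and the period has length 2.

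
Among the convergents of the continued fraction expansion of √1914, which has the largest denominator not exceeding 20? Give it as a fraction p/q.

175/4

√1914 = [43; 1, 2, 1, 86, …] (period length 4).
Convergents:
  p_0/q_0 = 43/1
  p_1/q_1 = 44/1
  p_2/q_2 = 131/3
  p_3/q_3 = 175/4
  p_4/q_4 = 15181/347
q_3 = 4 ≤ 20 < 347 = q_4, so the answer is 175/4.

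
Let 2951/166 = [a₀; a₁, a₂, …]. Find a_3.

2951 = 17·166 + 129   →  a_0 = 17
166 = 1·129 + 37   →  a_1 = 1
129 = 3·37 + 18   →  a_2 = 3
37 = 2·18 + 1   →  a_3 = 2

2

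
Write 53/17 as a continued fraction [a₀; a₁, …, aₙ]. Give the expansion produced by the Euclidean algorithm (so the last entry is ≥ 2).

[3; 8, 2]

53 = 3·17 + 2
17 = 8·2 + 1
2 = 2·1 + 0  (stop)
So 53/17 = [3; 8, 2].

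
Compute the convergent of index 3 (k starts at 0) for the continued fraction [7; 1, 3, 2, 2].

70/9

Using pₖ = aₖpₖ₋₁ + pₖ₋₂, qₖ = aₖqₖ₋₁ + qₖ₋₂ (with p₋₁=1, p₋₂=0, q₋₁=0, q₋₂=1):
  k=0: a=7, p=7, q=1
  k=1: a=1, p=8, q=1
  k=2: a=3, p=31, q=4
  k=3: a=2, p=70, q=9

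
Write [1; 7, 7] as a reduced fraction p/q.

Using pₖ = aₖpₖ₋₁ + pₖ₋₂ and qₖ = aₖqₖ₋₁ + qₖ₋₂:
  k=0: a=1, p=1, q=1
  k=1: a=7, p=8, q=7
  k=2: a=7, p=57, q=50

57/50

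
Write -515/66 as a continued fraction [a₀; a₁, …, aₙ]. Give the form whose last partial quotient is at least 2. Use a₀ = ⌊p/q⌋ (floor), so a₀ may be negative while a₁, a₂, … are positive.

[-8; 5, 13]

-515 = -8×66 + 13
66 = 5×13 + 1
13 = 13×1 + 0  (stop)
So -515/66 = [-8; 5, 13].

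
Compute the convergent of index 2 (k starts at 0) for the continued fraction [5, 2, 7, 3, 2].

82/15

Using pₖ = aₖpₖ₋₁ + pₖ₋₂, qₖ = aₖqₖ₋₁ + qₖ₋₂ (with p₋₁=1, p₋₂=0, q₋₁=0, q₋₂=1):
  k=0: a=5, p=5, q=1
  k=1: a=2, p=11, q=2
  k=2: a=7, p=82, q=15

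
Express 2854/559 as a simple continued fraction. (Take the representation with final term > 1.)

[5; 9, 2, 9, 3]

2854 = 5·559 + 59
559 = 9·59 + 28
59 = 2·28 + 3
28 = 9·3 + 1
3 = 3·1 + 0  (stop)
So 2854/559 = [5; 9, 2, 9, 3].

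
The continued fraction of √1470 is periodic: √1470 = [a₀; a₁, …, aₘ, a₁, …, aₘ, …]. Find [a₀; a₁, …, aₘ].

a₀ = ⌊√1470⌋ = 38.
With m₀=0, d₀=1 and mₖ₊₁ = dₖaₖ − mₖ, dₖ₊₁ = (n − mₖ₊₁²)/dₖ, aₖ₊₁ = ⌊(a₀+mₖ₊₁)/dₖ₊₁⌋:
  k=1: m=38, d=26, a=2
  k=2: m=14, d=49, a=1
  k=3: m=35, d=5, a=14
  k=4: m=35, d=49, a=1
  k=5: m=14, d=26, a=2
  k=6: m=38, d=1, a=76
d=1 and a=2a₀=76 at k=6, so the next step gives (m, d) = (38, 26) again — its k=1 value — and the period has length 6.

[38; 2, 1, 14, 1, 2, 76]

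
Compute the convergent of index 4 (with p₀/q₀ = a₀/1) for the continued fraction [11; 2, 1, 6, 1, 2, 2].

261/23

Using pₖ = aₖpₖ₋₁ + pₖ₋₂, qₖ = aₖqₖ₋₁ + qₖ₋₂ (with p₋₁=1, p₋₂=0, q₋₁=0, q₋₂=1):
  k=0: a=11, p=11, q=1
  k=1: a=2, p=23, q=2
  k=2: a=1, p=34, q=3
  k=3: a=6, p=227, q=20
  k=4: a=1, p=261, q=23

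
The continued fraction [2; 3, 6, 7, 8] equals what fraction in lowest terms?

Fold from the inside: start with 8/1.
  7 + 1/8 = 57/8
  6 + 8/57 = 350/57
  3 + 57/350 = 1107/350
  2 + 350/1107 = 2564/1107

2564/1107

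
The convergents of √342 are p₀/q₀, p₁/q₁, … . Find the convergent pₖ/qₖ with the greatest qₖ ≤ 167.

2737/148

√342 = [18; 2, 36, …] (period length 2).
Convergents:
  p_0/q_0 = 18/1
  p_1/q_1 = 37/2
  p_2/q_2 = 1350/73
  p_3/q_3 = 2737/148
  p_4/q_4 = 99882/5401
q_3 = 148 ≤ 167 < 5401 = q_4, so the answer is 2737/148.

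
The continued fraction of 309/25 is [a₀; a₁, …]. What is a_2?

1

309 = 12·25 + 9   →  a_0 = 12
25 = 2·9 + 7   →  a_1 = 2
9 = 1·7 + 2   →  a_2 = 1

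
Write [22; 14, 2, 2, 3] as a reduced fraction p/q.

5407/245

Fold from the inside: start with 3/1.
  2 + 1/3 = 7/3
  2 + 3/7 = 17/7
  14 + 7/17 = 245/17
  22 + 17/245 = 5407/245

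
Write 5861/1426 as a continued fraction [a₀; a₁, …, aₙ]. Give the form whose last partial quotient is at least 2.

5861 = 4×1426 + 157
1426 = 9×157 + 13
157 = 12×13 + 1
13 = 13×1 + 0  (stop)
So 5861/1426 = [4; 9, 12, 13].

[4; 9, 12, 13]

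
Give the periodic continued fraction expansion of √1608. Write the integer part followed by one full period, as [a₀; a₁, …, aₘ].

[40; 10, 80]

a₀ = ⌊√1608⌋ = 40.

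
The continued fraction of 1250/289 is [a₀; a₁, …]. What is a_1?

1250 = 4·289 + 94   →  a_0 = 4
289 = 3·94 + 7   →  a_1 = 3

3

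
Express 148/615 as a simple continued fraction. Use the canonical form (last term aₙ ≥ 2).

148 = 0×615 + 148
615 = 4×148 + 23
148 = 6×23 + 10
23 = 2×10 + 3
10 = 3×3 + 1
3 = 3×1 + 0  (stop)
So 148/615 = [0; 4, 6, 2, 3, 3].

[0; 4, 6, 2, 3, 3]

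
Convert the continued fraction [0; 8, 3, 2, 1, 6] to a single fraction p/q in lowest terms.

67/556

Fold from the inside: start with 6/1.
  1 + 1/6 = 7/6
  2 + 6/7 = 20/7
  3 + 7/20 = 67/20
  8 + 20/67 = 556/67
  0 + 67/556 = 67/556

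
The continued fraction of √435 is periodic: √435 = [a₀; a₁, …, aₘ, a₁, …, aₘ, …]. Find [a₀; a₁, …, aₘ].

a₀ = ⌊√435⌋ = 20.
With m₀=0, d₀=1 and mₖ₊₁ = dₖaₖ − mₖ, dₖ₊₁ = (n − mₖ₊₁²)/dₖ, aₖ₊₁ = ⌊(a₀+mₖ₊₁)/dₖ₊₁⌋:
  k=1: m=20, d=35, a=1
  k=2: m=15, d=6, a=5
  k=3: m=15, d=35, a=1
  k=4: m=20, d=1, a=40
d=1 and a=2a₀=40 at k=4, so the next step gives (m, d) = (20, 35) again — its k=1 value — and the period has length 4.

[20; 1, 5, 1, 40]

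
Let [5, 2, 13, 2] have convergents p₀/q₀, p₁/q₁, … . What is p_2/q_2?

148/27

Using pₖ = aₖpₖ₋₁ + pₖ₋₂, qₖ = aₖqₖ₋₁ + qₖ₋₂ (with p₋₁=1, p₋₂=0, q₋₁=0, q₋₂=1):
  k=0: a=5, p=5, q=1
  k=1: a=2, p=11, q=2
  k=2: a=13, p=148, q=27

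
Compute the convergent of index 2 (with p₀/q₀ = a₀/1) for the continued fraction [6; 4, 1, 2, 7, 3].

Using pₖ = aₖpₖ₋₁ + pₖ₋₂, qₖ = aₖqₖ₋₁ + qₖ₋₂ (with p₋₁=1, p₋₂=0, q₋₁=0, q₋₂=1):
  k=0: a=6, p=6, q=1
  k=1: a=4, p=25, q=4
  k=2: a=1, p=31, q=5

31/5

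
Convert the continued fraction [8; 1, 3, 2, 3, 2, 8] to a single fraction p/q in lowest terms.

Using pₖ = aₖpₖ₋₁ + pₖ₋₂ and qₖ = aₖqₖ₋₁ + qₖ₋₂:
  k=0: a=8, p=8, q=1
  k=1: a=1, p=9, q=1
  k=2: a=3, p=35, q=4
  k=3: a=2, p=79, q=9
  k=4: a=3, p=272, q=31
  k=5: a=2, p=623, q=71
  k=6: a=8, p=5256, q=599

5256/599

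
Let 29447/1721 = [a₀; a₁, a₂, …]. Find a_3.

29447 = 17·1721 + 190   →  a_0 = 17
1721 = 9·190 + 11   →  a_1 = 9
190 = 17·11 + 3   →  a_2 = 17
11 = 3·3 + 2   →  a_3 = 3

3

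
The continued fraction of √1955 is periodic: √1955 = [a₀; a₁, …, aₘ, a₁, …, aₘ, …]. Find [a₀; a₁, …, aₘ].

a₀ = ⌊√1955⌋ = 44.
With m₀=0, d₀=1 and mₖ₊₁ = dₖaₖ − mₖ, dₖ₊₁ = (n − mₖ₊₁²)/dₖ, aₖ₊₁ = ⌊(a₀+mₖ₊₁)/dₖ₊₁⌋:
  k=1: m=44, d=19, a=4
  k=2: m=32, d=49, a=1
  k=3: m=17, d=34, a=1
  k=4: m=17, d=49, a=1
  k=5: m=32, d=19, a=4
  k=6: m=44, d=1, a=88
d=1 and a=2a₀=88 at k=6, so the next step gives (m, d) = (44, 19) again — its k=1 value — and the period has length 6.

[44; 4, 1, 1, 1, 4, 88]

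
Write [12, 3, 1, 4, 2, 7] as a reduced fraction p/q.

Fold from the inside: start with 7/1.
  2 + 1/7 = 15/7
  4 + 7/15 = 67/15
  1 + 15/67 = 82/67
  3 + 67/82 = 313/82
  12 + 82/313 = 3838/313

3838/313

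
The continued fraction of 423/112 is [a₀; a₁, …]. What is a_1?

1

423 = 3·112 + 87   →  a_0 = 3
112 = 1·87 + 25   →  a_1 = 1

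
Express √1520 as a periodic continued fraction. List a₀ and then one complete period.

a₀ = ⌊√1520⌋ = 38.
With m₀=0, d₀=1 and mₖ₊₁ = dₖaₖ − mₖ, dₖ₊₁ = (n − mₖ₊₁²)/dₖ, aₖ₊₁ = ⌊(a₀+mₖ₊₁)/dₖ₊₁⌋:
  k=1: m=38, d=76, a=1
  k=2: m=38, d=1, a=76
d=1 and a=2a₀=76 at k=2, so the next step gives (m, d) = (38, 76) again — its k=1 value — and the period has length 2.

[38; 1, 76]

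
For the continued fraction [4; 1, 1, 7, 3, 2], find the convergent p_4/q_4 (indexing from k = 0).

213/47

Using pₖ = aₖpₖ₋₁ + pₖ₋₂, qₖ = aₖqₖ₋₁ + qₖ₋₂ (with p₋₁=1, p₋₂=0, q₋₁=0, q₋₂=1):
  k=0: a=4, p=4, q=1
  k=1: a=1, p=5, q=1
  k=2: a=1, p=9, q=2
  k=3: a=7, p=68, q=15
  k=4: a=3, p=213, q=47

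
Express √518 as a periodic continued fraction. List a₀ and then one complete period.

a₀ = ⌊√518⌋ = 22.
With m₀=0, d₀=1 and mₖ₊₁ = dₖaₖ − mₖ, dₖ₊₁ = (n − mₖ₊₁²)/dₖ, aₖ₊₁ = ⌊(a₀+mₖ₊₁)/dₖ₊₁⌋:
  k=1: m=22, d=34, a=1
  k=2: m=12, d=11, a=3
  k=3: m=21, d=7, a=6
  k=4: m=21, d=11, a=3
  k=5: m=12, d=34, a=1
  k=6: m=22, d=1, a=44
d=1 and a=2a₀=44 at k=6, so the next step gives (m, d) = (22, 34) again — its k=1 value — and the period has length 6.

[22; 1, 3, 6, 3, 1, 44]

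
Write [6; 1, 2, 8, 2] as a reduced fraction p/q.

Using pₖ = aₖpₖ₋₁ + pₖ₋₂ and qₖ = aₖqₖ₋₁ + qₖ₋₂:
  k=0: a=6, p=6, q=1
  k=1: a=1, p=7, q=1
  k=2: a=2, p=20, q=3
  k=3: a=8, p=167, q=25
  k=4: a=2, p=354, q=53

354/53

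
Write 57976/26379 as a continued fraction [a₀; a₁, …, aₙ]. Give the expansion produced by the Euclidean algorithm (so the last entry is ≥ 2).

[2; 5, 18, 18, 16]

57976 = 2×26379 + 5218
26379 = 5×5218 + 289
5218 = 18×289 + 16
289 = 18×16 + 1
16 = 16×1 + 0  (stop)
So 57976/26379 = [2; 5, 18, 18, 16].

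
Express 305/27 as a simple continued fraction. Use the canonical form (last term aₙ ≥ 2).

305 = 11*27 + 8
27 = 3*8 + 3
8 = 2*3 + 2
3 = 1*2 + 1
2 = 2*1 + 0  (stop)
So 305/27 = [11; 3, 2, 1, 2].

[11; 3, 2, 1, 2]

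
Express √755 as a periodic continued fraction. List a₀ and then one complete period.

a₀ = ⌊√755⌋ = 27.
With m₀=0, d₀=1 and mₖ₊₁ = dₖaₖ − mₖ, dₖ₊₁ = (n − mₖ₊₁²)/dₖ, aₖ₊₁ = ⌊(a₀+mₖ₊₁)/dₖ₊₁⌋:
  k=1: m=27, d=26, a=2
  k=2: m=25, d=5, a=10
  k=3: m=25, d=26, a=2
  k=4: m=27, d=1, a=54
d=1 and a=2a₀=54 at k=4, so the next step gives (m, d) = (27, 26) again — its k=1 value — and the period has length 4.

[27; 2, 10, 2, 54]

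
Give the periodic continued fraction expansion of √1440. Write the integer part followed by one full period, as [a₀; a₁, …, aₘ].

a₀ = ⌊√1440⌋ = 37.
With m₀=0, d₀=1 and mₖ₊₁ = dₖaₖ − mₖ, dₖ₊₁ = (n − mₖ₊₁²)/dₖ, aₖ₊₁ = ⌊(a₀+mₖ₊₁)/dₖ₊₁⌋:
  k=1: m=37, d=71, a=1
  k=2: m=34, d=4, a=17
  k=3: m=34, d=71, a=1
  k=4: m=37, d=1, a=74
d=1 and a=2a₀=74 at k=4, so the next step gives (m, d) = (37, 71) again — its k=1 value — and the period has length 4.

[37; 1, 17, 1, 74]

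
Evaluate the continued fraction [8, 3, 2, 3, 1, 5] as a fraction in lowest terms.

1484/179

Fold from the inside: start with 5/1.
  1 + 1/5 = 6/5
  3 + 5/6 = 23/6
  2 + 6/23 = 52/23
  3 + 23/52 = 179/52
  8 + 52/179 = 1484/179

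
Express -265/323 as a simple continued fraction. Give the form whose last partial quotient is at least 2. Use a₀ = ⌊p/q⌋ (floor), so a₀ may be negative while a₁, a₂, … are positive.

[-1; 5, 1, 1, 3, 8]

-265 = -1*323 + 58
323 = 5*58 + 33
58 = 1*33 + 25
33 = 1*25 + 8
25 = 3*8 + 1
8 = 8*1 + 0  (stop)
So -265/323 = [-1; 5, 1, 1, 3, 8].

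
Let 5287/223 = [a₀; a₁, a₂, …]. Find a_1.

1

5287 = 23·223 + 158   →  a_0 = 23
223 = 1·158 + 65   →  a_1 = 1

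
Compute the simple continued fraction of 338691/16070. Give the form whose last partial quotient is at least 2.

[21; 13, 6, 5, 19, 2]

338691 = 21*16070 + 1221
16070 = 13*1221 + 197
1221 = 6*197 + 39
197 = 5*39 + 2
39 = 19*2 + 1
2 = 2*1 + 0  (stop)
So 338691/16070 = [21; 13, 6, 5, 19, 2].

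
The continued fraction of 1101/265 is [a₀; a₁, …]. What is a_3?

1101 = 4·265 + 41   →  a_0 = 4
265 = 6·41 + 19   →  a_1 = 6
41 = 2·19 + 3   →  a_2 = 2
19 = 6·3 + 1   →  a_3 = 6

6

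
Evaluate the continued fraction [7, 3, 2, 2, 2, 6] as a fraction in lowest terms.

Fold from the inside: start with 6/1.
  2 + 1/6 = 13/6
  2 + 6/13 = 32/13
  2 + 13/32 = 77/32
  3 + 32/77 = 263/77
  7 + 77/263 = 1918/263

1918/263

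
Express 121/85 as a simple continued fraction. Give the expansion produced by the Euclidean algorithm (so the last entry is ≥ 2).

121 = 1·85 + 36
85 = 2·36 + 13
36 = 2·13 + 10
13 = 1·10 + 3
10 = 3·3 + 1
3 = 3·1 + 0  (stop)
So 121/85 = [1; 2, 2, 1, 3, 3].

[1; 2, 2, 1, 3, 3]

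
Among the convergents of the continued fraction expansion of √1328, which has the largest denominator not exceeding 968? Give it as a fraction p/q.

√1328 = [36; 2, 3, 1, 3, 1, 3, 2, 72, …] (period length 8).
Convergents:
  p_0/q_0 = 36/1
  p_1/q_1 = 73/2
  p_2/q_2 = 255/7
  p_3/q_3 = 328/9
  p_4/q_4 = 1239/34
  p_5/q_5 = 1567/43
  p_6/q_6 = 5940/163
  p_7/q_7 = 13447/369
  p_8/q_8 = 974124/26731
q_7 = 369 ≤ 968 < 26731 = q_8, so the answer is 13447/369.

13447/369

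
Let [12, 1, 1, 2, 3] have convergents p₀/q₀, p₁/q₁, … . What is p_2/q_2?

25/2

Using pₖ = aₖpₖ₋₁ + pₖ₋₂, qₖ = aₖqₖ₋₁ + qₖ₋₂ (with p₋₁=1, p₋₂=0, q₋₁=0, q₋₂=1):
  k=0: a=12, p=12, q=1
  k=1: a=1, p=13, q=1
  k=2: a=1, p=25, q=2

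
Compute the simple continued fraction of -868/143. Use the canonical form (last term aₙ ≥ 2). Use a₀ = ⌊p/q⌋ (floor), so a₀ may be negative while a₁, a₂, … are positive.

[-7; 1, 13, 3, 3]

-868 = -7*143 + 133
143 = 1*133 + 10
133 = 13*10 + 3
10 = 3*3 + 1
3 = 3*1 + 0  (stop)
So -868/143 = [-7; 1, 13, 3, 3].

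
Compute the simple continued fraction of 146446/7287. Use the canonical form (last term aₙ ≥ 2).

[20; 10, 3, 9, 12, 2]

146446 = 20×7287 + 706
7287 = 10×706 + 227
706 = 3×227 + 25
227 = 9×25 + 2
25 = 12×2 + 1
2 = 2×1 + 0  (stop)
So 146446/7287 = [20; 10, 3, 9, 12, 2].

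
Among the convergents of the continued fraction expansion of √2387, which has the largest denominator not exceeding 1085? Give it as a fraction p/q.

33467/685

√2387 = [48; 1, 5, 1, 96, …] (period length 4).
Convergents:
  p_0/q_0 = 48/1
  p_1/q_1 = 49/1
  p_2/q_2 = 293/6
  p_3/q_3 = 342/7
  p_4/q_4 = 33125/678
  p_5/q_5 = 33467/685
  p_6/q_6 = 200460/4103
q_5 = 685 ≤ 1085 < 4103 = q_6, so the answer is 33467/685.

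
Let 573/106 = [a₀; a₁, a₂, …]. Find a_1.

2

573 = 5·106 + 43   →  a_0 = 5
106 = 2·43 + 20   →  a_1 = 2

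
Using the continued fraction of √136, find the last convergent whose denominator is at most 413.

√136 = [11; 1, 1, 1, 22, …] (period length 4).
Convergents:
  p_0/q_0 = 11/1
  p_1/q_1 = 12/1
  p_2/q_2 = 23/2
  p_3/q_3 = 35/3
  p_4/q_4 = 793/68
  p_5/q_5 = 828/71
  p_6/q_6 = 1621/139
  p_7/q_7 = 2449/210
  p_8/q_8 = 55499/4759
q_7 = 210 ≤ 413 < 4759 = q_8, so the answer is 2449/210.

2449/210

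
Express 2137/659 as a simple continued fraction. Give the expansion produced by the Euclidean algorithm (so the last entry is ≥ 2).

[3; 4, 8, 2, 2, 1, 2]

2137 = 3·659 + 160
659 = 4·160 + 19
160 = 8·19 + 8
19 = 2·8 + 3
8 = 2·3 + 2
3 = 1·2 + 1
2 = 2·1 + 0  (stop)
So 2137/659 = [3; 4, 8, 2, 2, 1, 2].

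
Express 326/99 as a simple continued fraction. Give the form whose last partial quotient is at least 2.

[3; 3, 2, 2, 2, 2]

326 = 3×99 + 29
99 = 3×29 + 12
29 = 2×12 + 5
12 = 2×5 + 2
5 = 2×2 + 1
2 = 2×1 + 0  (stop)
So 326/99 = [3; 3, 2, 2, 2, 2].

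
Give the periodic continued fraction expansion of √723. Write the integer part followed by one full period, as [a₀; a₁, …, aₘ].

a₀ = ⌊√723⌋ = 26.
With m₀=0, d₀=1 and mₖ₊₁ = dₖaₖ − mₖ, dₖ₊₁ = (n − mₖ₊₁²)/dₖ, aₖ₊₁ = ⌊(a₀+mₖ₊₁)/dₖ₊₁⌋:
  k=1: m=26, d=47, a=1
  k=2: m=21, d=6, a=7
  k=3: m=21, d=47, a=1
  k=4: m=26, d=1, a=52
d=1 and a=2a₀=52 at k=4, so the next step gives (m, d) = (26, 47) again — its k=1 value — and the period has length 4.

[26; 1, 7, 1, 52]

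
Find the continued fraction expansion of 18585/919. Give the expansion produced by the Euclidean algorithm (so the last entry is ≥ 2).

18585 = 20*919 + 205
919 = 4*205 + 99
205 = 2*99 + 7
99 = 14*7 + 1
7 = 7*1 + 0  (stop)
So 18585/919 = [20; 4, 2, 14, 7].

[20; 4, 2, 14, 7]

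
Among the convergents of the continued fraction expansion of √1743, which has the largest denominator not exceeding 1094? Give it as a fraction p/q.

√1743 = [41; 1, 2, 1, 82, …] (period length 4).
Convergents:
  p_0/q_0 = 41/1
  p_1/q_1 = 42/1
  p_2/q_2 = 125/3
  p_3/q_3 = 167/4
  p_4/q_4 = 13819/331
  p_5/q_5 = 13986/335
  p_6/q_6 = 41791/1001
  p_7/q_7 = 55777/1336
q_6 = 1001 ≤ 1094 < 1336 = q_7, so the answer is 41791/1001.

41791/1001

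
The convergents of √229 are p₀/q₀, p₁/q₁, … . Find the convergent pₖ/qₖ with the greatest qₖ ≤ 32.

√229 = [15; 7, 1, 1, 7, 30, …] (period length 5).
Convergents:
  p_0/q_0 = 15/1
  p_1/q_1 = 106/7
  p_2/q_2 = 121/8
  p_3/q_3 = 227/15
  p_4/q_4 = 1710/113
q_3 = 15 ≤ 32 < 113 = q_4, so the answer is 227/15.

227/15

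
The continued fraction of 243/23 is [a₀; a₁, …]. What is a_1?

243 = 10·23 + 13   →  a_0 = 10
23 = 1·13 + 10   →  a_1 = 1

1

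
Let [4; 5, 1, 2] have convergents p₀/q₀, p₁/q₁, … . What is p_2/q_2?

25/6

Using pₖ = aₖpₖ₋₁ + pₖ₋₂, qₖ = aₖqₖ₋₁ + qₖ₋₂ (with p₋₁=1, p₋₂=0, q₋₁=0, q₋₂=1):
  k=0: a=4, p=4, q=1
  k=1: a=5, p=21, q=5
  k=2: a=1, p=25, q=6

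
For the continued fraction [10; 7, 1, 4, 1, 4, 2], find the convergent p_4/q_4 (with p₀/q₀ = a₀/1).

Using pₖ = aₖpₖ₋₁ + pₖ₋₂, qₖ = aₖqₖ₋₁ + qₖ₋₂ (with p₋₁=1, p₋₂=0, q₋₁=0, q₋₂=1):
  k=0: a=10, p=10, q=1
  k=1: a=7, p=71, q=7
  k=2: a=1, p=81, q=8
  k=3: a=4, p=395, q=39
  k=4: a=1, p=476, q=47

476/47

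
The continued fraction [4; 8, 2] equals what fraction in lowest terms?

Fold from the inside: start with 2/1.
  8 + 1/2 = 17/2
  4 + 2/17 = 70/17

70/17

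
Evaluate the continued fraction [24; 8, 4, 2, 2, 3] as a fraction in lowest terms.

14883/617

Fold from the inside: start with 3/1.
  2 + 1/3 = 7/3
  2 + 3/7 = 17/7
  4 + 7/17 = 75/17
  8 + 17/75 = 617/75
  24 + 75/617 = 14883/617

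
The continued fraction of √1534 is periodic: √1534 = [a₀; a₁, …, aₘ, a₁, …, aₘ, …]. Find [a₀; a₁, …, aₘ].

a₀ = ⌊√1534⌋ = 39.
With m₀=0, d₀=1 and mₖ₊₁ = dₖaₖ − mₖ, dₖ₊₁ = (n − mₖ₊₁²)/dₖ, aₖ₊₁ = ⌊(a₀+mₖ₊₁)/dₖ₊₁⌋:
  k=1: m=39, d=13, a=6
  k=2: m=39, d=1, a=78
d=1 and a=2a₀=78 at k=2, so the next step gives (m, d) = (39, 13) again — its k=1 value — and the period has length 2.

[39; 6, 78]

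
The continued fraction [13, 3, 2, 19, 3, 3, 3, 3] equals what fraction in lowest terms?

Using pₖ = aₖpₖ₋₁ + pₖ₋₂ and qₖ = aₖqₖ₋₁ + qₖ₋₂:
  k=0: a=13, p=13, q=1
  k=1: a=3, p=40, q=3
  k=2: a=2, p=93, q=7
  k=3: a=19, p=1807, q=136
  k=4: a=3, p=5514, q=415
  k=5: a=3, p=18349, q=1381
  k=6: a=3, p=60561, q=4558
  k=7: a=3, p=200032, q=15055

200032/15055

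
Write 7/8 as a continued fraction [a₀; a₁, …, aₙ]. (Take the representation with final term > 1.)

[0; 1, 7]

7 = 0*8 + 7
8 = 1*7 + 1
7 = 7*1 + 0  (stop)
So 7/8 = [0; 1, 7].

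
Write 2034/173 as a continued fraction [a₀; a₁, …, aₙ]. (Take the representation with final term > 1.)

[11; 1, 3, 8, 2, 2]

2034 = 11×173 + 131
173 = 1×131 + 42
131 = 3×42 + 5
42 = 8×5 + 2
5 = 2×2 + 1
2 = 2×1 + 0  (stop)
So 2034/173 = [11; 1, 3, 8, 2, 2].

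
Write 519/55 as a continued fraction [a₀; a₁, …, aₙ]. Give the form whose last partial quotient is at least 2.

519 = 9*55 + 24
55 = 2*24 + 7
24 = 3*7 + 3
7 = 2*3 + 1
3 = 3*1 + 0  (stop)
So 519/55 = [9; 2, 3, 2, 3].

[9; 2, 3, 2, 3]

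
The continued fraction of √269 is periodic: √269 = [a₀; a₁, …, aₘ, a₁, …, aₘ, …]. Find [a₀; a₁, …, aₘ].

a₀ = ⌊√269⌋ = 16.
With m₀=0, d₀=1 and mₖ₊₁ = dₖaₖ − mₖ, dₖ₊₁ = (n − mₖ₊₁²)/dₖ, aₖ₊₁ = ⌊(a₀+mₖ₊₁)/dₖ₊₁⌋:
  k=1: m=16, d=13, a=2
  k=2: m=10, d=13, a=2
  k=3: m=16, d=1, a=32
d=1 and a=2a₀=32 at k=3, so the next step gives (m, d) = (16, 13) again — its k=1 value — and the period has length 3.

[16; 2, 2, 32]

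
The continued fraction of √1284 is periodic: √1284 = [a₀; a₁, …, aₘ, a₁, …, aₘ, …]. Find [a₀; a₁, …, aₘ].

a₀ = ⌊√1284⌋ = 35.
With m₀=0, d₀=1 and mₖ₊₁ = dₖaₖ − mₖ, dₖ₊₁ = (n − mₖ₊₁²)/dₖ, aₖ₊₁ = ⌊(a₀+mₖ₊₁)/dₖ₊₁⌋:
  k=1: m=35, d=59, a=1
  k=2: m=24, d=12, a=4
  k=3: m=24, d=59, a=1
  k=4: m=35, d=1, a=70
d=1 and a=2a₀=70 at k=4, so the next step gives (m, d) = (35, 59) again — its k=1 value — and the period has length 4.

[35; 1, 4, 1, 70]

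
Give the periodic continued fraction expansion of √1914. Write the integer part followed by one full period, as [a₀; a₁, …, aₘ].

[43; 1, 2, 1, 86]

a₀ = ⌊√1914⌋ = 43.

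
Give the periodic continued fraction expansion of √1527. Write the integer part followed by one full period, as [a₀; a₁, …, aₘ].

a₀ = ⌊√1527⌋ = 39.
With m₀=0, d₀=1 and mₖ₊₁ = dₖaₖ − mₖ, dₖ₊₁ = (n − mₖ₊₁²)/dₖ, aₖ₊₁ = ⌊(a₀+mₖ₊₁)/dₖ₊₁⌋:
  k=1: m=39, d=6, a=13
  k=2: m=39, d=1, a=78
d=1 and a=2a₀=78 at k=2, so the next step gives (m, d) = (39, 6) again — its k=1 value — and the period has length 2.

[39; 13, 78]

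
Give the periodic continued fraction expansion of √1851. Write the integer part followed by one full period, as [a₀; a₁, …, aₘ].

a₀ = ⌊√1851⌋ = 43.
With m₀=0, d₀=1 and mₖ₊₁ = dₖaₖ − mₖ, dₖ₊₁ = (n − mₖ₊₁²)/dₖ, aₖ₊₁ = ⌊(a₀+mₖ₊₁)/dₖ₊₁⌋:
  k=1: m=43, d=2, a=43
  k=2: m=43, d=1, a=86
d=1 and a=2a₀=86 at k=2, so the next step gives (m, d) = (43, 2) again — its k=1 value — and the period has length 2.

[43; 43, 86]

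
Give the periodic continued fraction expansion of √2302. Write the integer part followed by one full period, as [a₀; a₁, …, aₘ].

a₀ = ⌊√2302⌋ = 47.
With m₀=0, d₀=1 and mₖ₊₁ = dₖaₖ − mₖ, dₖ₊₁ = (n − mₖ₊₁²)/dₖ, aₖ₊₁ = ⌊(a₀+mₖ₊₁)/dₖ₊₁⌋:
  k=1: m=47, d=93, a=1
  k=2: m=46, d=2, a=46
  k=3: m=46, d=93, a=1
  k=4: m=47, d=1, a=94
d=1 and a=2a₀=94 at k=4, so the next step gives (m, d) = (47, 93) again — its k=1 value — and the period has length 4.

[47; 1, 46, 1, 94]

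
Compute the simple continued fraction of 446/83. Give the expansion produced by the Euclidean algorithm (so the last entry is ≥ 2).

446 = 5*83 + 31
83 = 2*31 + 21
31 = 1*21 + 10
21 = 2*10 + 1
10 = 10*1 + 0  (stop)
So 446/83 = [5; 2, 1, 2, 10].

[5; 2, 1, 2, 10]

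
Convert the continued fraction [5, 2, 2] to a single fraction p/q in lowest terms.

Fold from the inside: start with 2/1.
  2 + 1/2 = 5/2
  5 + 2/5 = 27/5

27/5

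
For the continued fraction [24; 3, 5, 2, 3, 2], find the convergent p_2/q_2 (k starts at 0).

Using pₖ = aₖpₖ₋₁ + pₖ₋₂, qₖ = aₖqₖ₋₁ + qₖ₋₂ (with p₋₁=1, p₋₂=0, q₋₁=0, q₋₂=1):
  k=0: a=24, p=24, q=1
  k=1: a=3, p=73, q=3
  k=2: a=5, p=389, q=16

389/16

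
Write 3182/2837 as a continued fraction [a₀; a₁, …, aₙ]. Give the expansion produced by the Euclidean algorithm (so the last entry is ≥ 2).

3182 = 1*2837 + 345
2837 = 8*345 + 77
345 = 4*77 + 37
77 = 2*37 + 3
37 = 12*3 + 1
3 = 3*1 + 0  (stop)
So 3182/2837 = [1; 8, 4, 2, 12, 3].

[1; 8, 4, 2, 12, 3]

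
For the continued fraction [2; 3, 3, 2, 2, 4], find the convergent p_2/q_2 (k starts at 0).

23/10

Using pₖ = aₖpₖ₋₁ + pₖ₋₂, qₖ = aₖqₖ₋₁ + qₖ₋₂ (with p₋₁=1, p₋₂=0, q₋₁=0, q₋₂=1):
  k=0: a=2, p=2, q=1
  k=1: a=3, p=7, q=3
  k=2: a=3, p=23, q=10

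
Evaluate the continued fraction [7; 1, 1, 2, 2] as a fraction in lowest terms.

Using pₖ = aₖpₖ₋₁ + pₖ₋₂ and qₖ = aₖqₖ₋₁ + qₖ₋₂:
  k=0: a=7, p=7, q=1
  k=1: a=1, p=8, q=1
  k=2: a=1, p=15, q=2
  k=3: a=2, p=38, q=5
  k=4: a=2, p=91, q=12

91/12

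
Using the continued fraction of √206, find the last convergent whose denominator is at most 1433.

17539/1222

√206 = [14; 2, 1, 5, 14, 5, 1, 2, 28, …] (period length 8).
Convergents:
  p_0/q_0 = 14/1
  p_1/q_1 = 29/2
  p_2/q_2 = 43/3
  p_3/q_3 = 244/17
  p_4/q_4 = 3459/241
  p_5/q_5 = 17539/1222
  p_6/q_6 = 20998/1463
q_5 = 1222 ≤ 1433 < 1463 = q_6, so the answer is 17539/1222.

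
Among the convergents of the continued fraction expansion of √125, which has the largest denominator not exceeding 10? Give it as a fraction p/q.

67/6

√125 = [11; 5, 1, 1, 5, 22, …] (period length 5).
Convergents:
  p_0/q_0 = 11/1
  p_1/q_1 = 56/5
  p_2/q_2 = 67/6
  p_3/q_3 = 123/11
q_2 = 6 ≤ 10 < 11 = q_3, so the answer is 67/6.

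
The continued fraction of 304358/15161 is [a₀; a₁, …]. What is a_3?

304358 = 20·15161 + 1138   →  a_0 = 20
15161 = 13·1138 + 367   →  a_1 = 13
1138 = 3·367 + 37   →  a_2 = 3
367 = 9·37 + 34   →  a_3 = 9

9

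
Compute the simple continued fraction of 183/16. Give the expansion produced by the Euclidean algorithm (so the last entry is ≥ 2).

[11; 2, 3, 2]

183 = 11·16 + 7
16 = 2·7 + 2
7 = 3·2 + 1
2 = 2·1 + 0  (stop)
So 183/16 = [11; 2, 3, 2].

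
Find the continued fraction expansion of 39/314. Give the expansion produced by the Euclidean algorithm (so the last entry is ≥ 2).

39 = 0×314 + 39
314 = 8×39 + 2
39 = 19×2 + 1
2 = 2×1 + 0  (stop)
So 39/314 = [0; 8, 19, 2].

[0; 8, 19, 2]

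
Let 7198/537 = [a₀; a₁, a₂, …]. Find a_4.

2

7198 = 13·537 + 217   →  a_0 = 13
537 = 2·217 + 103   →  a_1 = 2
217 = 2·103 + 11   →  a_2 = 2
103 = 9·11 + 4   →  a_3 = 9
11 = 2·4 + 3   →  a_4 = 2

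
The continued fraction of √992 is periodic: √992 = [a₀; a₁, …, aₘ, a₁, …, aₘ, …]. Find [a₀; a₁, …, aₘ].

a₀ = ⌊√992⌋ = 31.
With m₀=0, d₀=1 and mₖ₊₁ = dₖaₖ − mₖ, dₖ₊₁ = (n − mₖ₊₁²)/dₖ, aₖ₊₁ = ⌊(a₀+mₖ₊₁)/dₖ₊₁⌋:
  k=1: m=31, d=31, a=2
  k=2: m=31, d=1, a=62
d=1 and a=2a₀=62 at k=2, so the next step gives (m, d) = (31, 31) again — its k=1 value — and the period has length 2.

[31; 2, 62]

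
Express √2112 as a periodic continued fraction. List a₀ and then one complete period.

a₀ = ⌊√2112⌋ = 45.
With m₀=0, d₀=1 and mₖ₊₁ = dₖaₖ − mₖ, dₖ₊₁ = (n − mₖ₊₁²)/dₖ, aₖ₊₁ = ⌊(a₀+mₖ₊₁)/dₖ₊₁⌋:
  k=1: m=45, d=87, a=1
  k=2: m=42, d=4, a=21
  k=3: m=42, d=87, a=1
  k=4: m=45, d=1, a=90
d=1 and a=2a₀=90 at k=4, so the next step gives (m, d) = (45, 87) again — its k=1 value — and the period has length 4.

[45; 1, 21, 1, 90]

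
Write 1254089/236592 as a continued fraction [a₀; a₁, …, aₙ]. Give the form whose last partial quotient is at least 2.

1254089 = 5*236592 + 71129
236592 = 3*71129 + 23205
71129 = 3*23205 + 1514
23205 = 15*1514 + 495
1514 = 3*495 + 29
495 = 17*29 + 2
29 = 14*2 + 1
2 = 2*1 + 0  (stop)
So 1254089/236592 = [5; 3, 3, 15, 3, 17, 14, 2].

[5; 3, 3, 15, 3, 17, 14, 2]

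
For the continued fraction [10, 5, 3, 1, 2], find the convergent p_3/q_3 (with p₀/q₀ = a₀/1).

214/21

Using pₖ = aₖpₖ₋₁ + pₖ₋₂, qₖ = aₖqₖ₋₁ + qₖ₋₂ (with p₋₁=1, p₋₂=0, q₋₁=0, q₋₂=1):
  k=0: a=10, p=10, q=1
  k=1: a=5, p=51, q=5
  k=2: a=3, p=163, q=16
  k=3: a=1, p=214, q=21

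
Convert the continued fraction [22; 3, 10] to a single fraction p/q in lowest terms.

Fold from the inside: start with 10/1.
  3 + 1/10 = 31/10
  22 + 10/31 = 692/31

692/31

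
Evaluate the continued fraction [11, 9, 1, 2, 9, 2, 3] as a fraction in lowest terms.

22029/1984

Using pₖ = aₖpₖ₋₁ + pₖ₋₂ and qₖ = aₖqₖ₋₁ + qₖ₋₂:
  k=0: a=11, p=11, q=1
  k=1: a=9, p=100, q=9
  k=2: a=1, p=111, q=10
  k=3: a=2, p=322, q=29
  k=4: a=9, p=3009, q=271
  k=5: a=2, p=6340, q=571
  k=6: a=3, p=22029, q=1984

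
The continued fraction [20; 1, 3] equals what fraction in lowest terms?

83/4

Using pₖ = aₖpₖ₋₁ + pₖ₋₂ and qₖ = aₖqₖ₋₁ + qₖ₋₂:
  k=0: a=20, p=20, q=1
  k=1: a=1, p=21, q=1
  k=2: a=3, p=83, q=4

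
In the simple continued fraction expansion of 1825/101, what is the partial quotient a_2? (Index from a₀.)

2

1825 = 18·101 + 7   →  a_0 = 18
101 = 14·7 + 3   →  a_1 = 14
7 = 2·3 + 1   →  a_2 = 2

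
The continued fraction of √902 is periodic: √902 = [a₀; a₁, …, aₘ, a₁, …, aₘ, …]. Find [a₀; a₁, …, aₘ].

[30; 30, 60]

a₀ = ⌊√902⌋ = 30.
With m₀=0, d₀=1 and mₖ₊₁ = dₖaₖ − mₖ, dₖ₊₁ = (n − mₖ₊₁²)/dₖ, aₖ₊₁ = ⌊(a₀+mₖ₊₁)/dₖ₊₁⌋:
  k=1: m=30, d=2, a=30
  k=2: m=30, d=1, a=60
d=1 and a=2a₀=60 at k=2, so the next step gives (m, d) = (30, 2) again — its k=1 value — and the period has length 2.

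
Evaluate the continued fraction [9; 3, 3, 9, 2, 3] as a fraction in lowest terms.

6334/681

Using pₖ = aₖpₖ₋₁ + pₖ₋₂ and qₖ = aₖqₖ₋₁ + qₖ₋₂:
  k=0: a=9, p=9, q=1
  k=1: a=3, p=28, q=3
  k=2: a=3, p=93, q=10
  k=3: a=9, p=865, q=93
  k=4: a=2, p=1823, q=196
  k=5: a=3, p=6334, q=681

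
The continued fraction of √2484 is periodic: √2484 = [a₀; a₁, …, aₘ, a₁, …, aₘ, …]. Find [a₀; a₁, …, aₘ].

a₀ = ⌊√2484⌋ = 49.
With m₀=0, d₀=1 and mₖ₊₁ = dₖaₖ − mₖ, dₖ₊₁ = (n − mₖ₊₁²)/dₖ, aₖ₊₁ = ⌊(a₀+mₖ₊₁)/dₖ₊₁⌋:
  k=1: m=49, d=83, a=1
  k=2: m=34, d=16, a=5
  k=3: m=46, d=23, a=4
  k=4: m=46, d=16, a=5
  k=5: m=34, d=83, a=1
  k=6: m=49, d=1, a=98
d=1 and a=2a₀=98 at k=6, so the next step gives (m, d) = (49, 83) again — its k=1 value — and the period has length 6.

[49; 1, 5, 4, 5, 1, 98]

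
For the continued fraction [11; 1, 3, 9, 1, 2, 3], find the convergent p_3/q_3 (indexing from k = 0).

435/37

Using pₖ = aₖpₖ₋₁ + pₖ₋₂, qₖ = aₖqₖ₋₁ + qₖ₋₂ (with p₋₁=1, p₋₂=0, q₋₁=0, q₋₂=1):
  k=0: a=11, p=11, q=1
  k=1: a=1, p=12, q=1
  k=2: a=3, p=47, q=4
  k=3: a=9, p=435, q=37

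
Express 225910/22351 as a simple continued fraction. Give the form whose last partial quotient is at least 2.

225910 = 10·22351 + 2400
22351 = 9·2400 + 751
2400 = 3·751 + 147
751 = 5·147 + 16
147 = 9·16 + 3
16 = 5·3 + 1
3 = 3·1 + 0  (stop)
So 225910/22351 = [10; 9, 3, 5, 9, 5, 3].

[10; 9, 3, 5, 9, 5, 3]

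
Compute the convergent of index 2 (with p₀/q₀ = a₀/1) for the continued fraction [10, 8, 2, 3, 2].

Using pₖ = aₖpₖ₋₁ + pₖ₋₂, qₖ = aₖqₖ₋₁ + qₖ₋₂ (with p₋₁=1, p₋₂=0, q₋₁=0, q₋₂=1):
  k=0: a=10, p=10, q=1
  k=1: a=8, p=81, q=8
  k=2: a=2, p=172, q=17

172/17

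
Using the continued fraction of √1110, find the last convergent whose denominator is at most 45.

633/19

√1110 = [33; 3, 6, 3, 66, …] (period length 4).
Convergents:
  p_0/q_0 = 33/1
  p_1/q_1 = 100/3
  p_2/q_2 = 633/19
  p_3/q_3 = 1999/60
q_2 = 19 ≤ 45 < 60 = q_3, so the answer is 633/19.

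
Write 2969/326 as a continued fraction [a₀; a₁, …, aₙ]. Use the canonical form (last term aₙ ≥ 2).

[9; 9, 3, 5, 2]

2969 = 9*326 + 35
326 = 9*35 + 11
35 = 3*11 + 2
11 = 5*2 + 1
2 = 2*1 + 0  (stop)
So 2969/326 = [9; 9, 3, 5, 2].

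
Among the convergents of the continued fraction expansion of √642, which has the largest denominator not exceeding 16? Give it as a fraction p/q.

√642 = [25; 2, 1, 24, 1, 2, 50, …] (period length 6).
Convergents:
  p_0/q_0 = 25/1
  p_1/q_1 = 51/2
  p_2/q_2 = 76/3
  p_3/q_3 = 1875/74
q_2 = 3 ≤ 16 < 74 = q_3, so the answer is 76/3.

76/3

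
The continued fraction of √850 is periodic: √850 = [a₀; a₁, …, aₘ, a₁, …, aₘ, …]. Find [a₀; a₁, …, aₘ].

[29; 6, 2, 6, 58]

a₀ = ⌊√850⌋ = 29.
With m₀=0, d₀=1 and mₖ₊₁ = dₖaₖ − mₖ, dₖ₊₁ = (n − mₖ₊₁²)/dₖ, aₖ₊₁ = ⌊(a₀+mₖ₊₁)/dₖ₊₁⌋:
  k=1: m=29, d=9, a=6
  k=2: m=25, d=25, a=2
  k=3: m=25, d=9, a=6
  k=4: m=29, d=1, a=58
d=1 and a=2a₀=58 at k=4, so the next step gives (m, d) = (29, 9) again — its k=1 value — and the period has length 4.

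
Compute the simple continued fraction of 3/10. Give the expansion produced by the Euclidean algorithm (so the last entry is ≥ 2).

3 = 0×10 + 3
10 = 3×3 + 1
3 = 3×1 + 0  (stop)
So 3/10 = [0; 3, 3].

[0; 3, 3]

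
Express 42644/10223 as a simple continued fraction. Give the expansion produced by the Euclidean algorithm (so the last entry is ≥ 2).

42644 = 4*10223 + 1752
10223 = 5*1752 + 1463
1752 = 1*1463 + 289
1463 = 5*289 + 18
289 = 16*18 + 1
18 = 18*1 + 0  (stop)
So 42644/10223 = [4; 5, 1, 5, 16, 18].

[4; 5, 1, 5, 16, 18]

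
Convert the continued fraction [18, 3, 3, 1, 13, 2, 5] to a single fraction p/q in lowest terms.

37237/2034

Using pₖ = aₖpₖ₋₁ + pₖ₋₂ and qₖ = aₖqₖ₋₁ + qₖ₋₂:
  k=0: a=18, p=18, q=1
  k=1: a=3, p=55, q=3
  k=2: a=3, p=183, q=10
  k=3: a=1, p=238, q=13
  k=4: a=13, p=3277, q=179
  k=5: a=2, p=6792, q=371
  k=6: a=5, p=37237, q=2034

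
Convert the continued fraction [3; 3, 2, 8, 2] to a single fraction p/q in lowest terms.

411/125

Fold from the inside: start with 2/1.
  8 + 1/2 = 17/2
  2 + 2/17 = 36/17
  3 + 17/36 = 125/36
  3 + 36/125 = 411/125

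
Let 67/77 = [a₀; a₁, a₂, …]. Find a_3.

67 = 0·77 + 67   →  a_0 = 0
77 = 1·67 + 10   →  a_1 = 1
67 = 6·10 + 7   →  a_2 = 6
10 = 1·7 + 3   →  a_3 = 1

1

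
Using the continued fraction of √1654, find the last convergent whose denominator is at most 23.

122/3

√1654 = [40; 1, 2, 40, 2, 1, 80, …] (period length 6).
Convergents:
  p_0/q_0 = 40/1
  p_1/q_1 = 41/1
  p_2/q_2 = 122/3
  p_3/q_3 = 4921/121
q_2 = 3 ≤ 23 < 121 = q_3, so the answer is 122/3.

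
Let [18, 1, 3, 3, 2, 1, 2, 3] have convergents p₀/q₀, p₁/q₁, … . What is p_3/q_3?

Using pₖ = aₖpₖ₋₁ + pₖ₋₂, qₖ = aₖqₖ₋₁ + qₖ₋₂ (with p₋₁=1, p₋₂=0, q₋₁=0, q₋₂=1):
  k=0: a=18, p=18, q=1
  k=1: a=1, p=19, q=1
  k=2: a=3, p=75, q=4
  k=3: a=3, p=244, q=13

244/13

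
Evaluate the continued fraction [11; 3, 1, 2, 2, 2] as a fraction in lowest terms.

710/63

Using pₖ = aₖpₖ₋₁ + pₖ₋₂ and qₖ = aₖqₖ₋₁ + qₖ₋₂:
  k=0: a=11, p=11, q=1
  k=1: a=3, p=34, q=3
  k=2: a=1, p=45, q=4
  k=3: a=2, p=124, q=11
  k=4: a=2, p=293, q=26
  k=5: a=2, p=710, q=63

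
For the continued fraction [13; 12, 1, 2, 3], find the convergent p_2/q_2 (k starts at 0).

Using pₖ = aₖpₖ₋₁ + pₖ₋₂, qₖ = aₖqₖ₋₁ + qₖ₋₂ (with p₋₁=1, p₋₂=0, q₋₁=0, q₋₂=1):
  k=0: a=13, p=13, q=1
  k=1: a=12, p=157, q=12
  k=2: a=1, p=170, q=13

170/13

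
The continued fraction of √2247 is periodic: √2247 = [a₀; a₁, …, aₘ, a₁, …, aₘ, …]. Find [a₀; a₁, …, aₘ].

[47; 2, 2, 15, 2, 2, 94]

a₀ = ⌊√2247⌋ = 47.
With m₀=0, d₀=1 and mₖ₊₁ = dₖaₖ − mₖ, dₖ₊₁ = (n − mₖ₊₁²)/dₖ, aₖ₊₁ = ⌊(a₀+mₖ₊₁)/dₖ₊₁⌋:
  k=1: m=47, d=38, a=2
  k=2: m=29, d=37, a=2
  k=3: m=45, d=6, a=15
  k=4: m=45, d=37, a=2
  k=5: m=29, d=38, a=2
  k=6: m=47, d=1, a=94
d=1 and a=2a₀=94 at k=6, so the next step gives (m, d) = (47, 38) again — its k=1 value — and the period has length 6.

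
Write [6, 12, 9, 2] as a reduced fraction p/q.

1399/230

Using pₖ = aₖpₖ₋₁ + pₖ₋₂ and qₖ = aₖqₖ₋₁ + qₖ₋₂:
  k=0: a=6, p=6, q=1
  k=1: a=12, p=73, q=12
  k=2: a=9, p=663, q=109
  k=3: a=2, p=1399, q=230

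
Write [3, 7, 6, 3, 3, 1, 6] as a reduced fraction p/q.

Using pₖ = aₖpₖ₋₁ + pₖ₋₂ and qₖ = aₖqₖ₋₁ + qₖ₋₂:
  k=0: a=3, p=3, q=1
  k=1: a=7, p=22, q=7
  k=2: a=6, p=135, q=43
  k=3: a=3, p=427, q=136
  k=4: a=3, p=1416, q=451
  k=5: a=1, p=1843, q=587
  k=6: a=6, p=12474, q=3973

12474/3973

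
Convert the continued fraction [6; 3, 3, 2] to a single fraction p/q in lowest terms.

145/23

Fold from the inside: start with 2/1.
  3 + 1/2 = 7/2
  3 + 2/7 = 23/7
  6 + 7/23 = 145/23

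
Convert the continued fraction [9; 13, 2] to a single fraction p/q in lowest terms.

245/27

Using pₖ = aₖpₖ₋₁ + pₖ₋₂ and qₖ = aₖqₖ₋₁ + qₖ₋₂:
  k=0: a=9, p=9, q=1
  k=1: a=13, p=118, q=13
  k=2: a=2, p=245, q=27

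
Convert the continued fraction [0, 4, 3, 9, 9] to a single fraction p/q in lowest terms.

Using pₖ = aₖpₖ₋₁ + pₖ₋₂ and qₖ = aₖqₖ₋₁ + qₖ₋₂:
  k=0: a=0, p=0, q=1
  k=1: a=4, p=1, q=4
  k=2: a=3, p=3, q=13
  k=3: a=9, p=28, q=121
  k=4: a=9, p=255, q=1102

255/1102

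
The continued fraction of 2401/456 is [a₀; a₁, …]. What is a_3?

3

2401 = 5·456 + 121   →  a_0 = 5
456 = 3·121 + 93   →  a_1 = 3
121 = 1·93 + 28   →  a_2 = 1
93 = 3·28 + 9   →  a_3 = 3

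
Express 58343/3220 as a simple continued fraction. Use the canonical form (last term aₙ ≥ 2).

[18; 8, 2, 2, 5, 14]

58343 = 18*3220 + 383
3220 = 8*383 + 156
383 = 2*156 + 71
156 = 2*71 + 14
71 = 5*14 + 1
14 = 14*1 + 0  (stop)
So 58343/3220 = [18; 8, 2, 2, 5, 14].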